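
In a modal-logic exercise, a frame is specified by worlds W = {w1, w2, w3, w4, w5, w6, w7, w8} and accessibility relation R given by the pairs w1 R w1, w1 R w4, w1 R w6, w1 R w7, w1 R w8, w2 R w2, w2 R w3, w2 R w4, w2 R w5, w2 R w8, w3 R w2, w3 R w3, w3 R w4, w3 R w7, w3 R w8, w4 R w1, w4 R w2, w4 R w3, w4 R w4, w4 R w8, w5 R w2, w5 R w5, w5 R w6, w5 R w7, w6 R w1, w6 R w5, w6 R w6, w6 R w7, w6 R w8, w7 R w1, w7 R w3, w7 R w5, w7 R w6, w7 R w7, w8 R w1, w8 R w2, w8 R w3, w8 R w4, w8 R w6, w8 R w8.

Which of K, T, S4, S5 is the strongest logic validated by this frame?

T

Reflexive (axiom T): yes — every world is R-related to itself.
Transitive (axiom 4): no — w1 R w4 and w4 R w2, but not w1 R w2.
Euclidean (axiom 5): no — w1 R w4 and w1 R w6, but not w4 R w6.
So F validates K, T; S4 would additionally require R to be transitive. The strongest is T.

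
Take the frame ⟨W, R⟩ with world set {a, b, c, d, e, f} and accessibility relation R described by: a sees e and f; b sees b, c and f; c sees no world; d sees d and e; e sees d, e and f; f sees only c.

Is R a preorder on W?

No

Reflexive: no — a is not related to itself.
Transitive: no — a R e and e R d, but not a R d.
So R is not a preorder.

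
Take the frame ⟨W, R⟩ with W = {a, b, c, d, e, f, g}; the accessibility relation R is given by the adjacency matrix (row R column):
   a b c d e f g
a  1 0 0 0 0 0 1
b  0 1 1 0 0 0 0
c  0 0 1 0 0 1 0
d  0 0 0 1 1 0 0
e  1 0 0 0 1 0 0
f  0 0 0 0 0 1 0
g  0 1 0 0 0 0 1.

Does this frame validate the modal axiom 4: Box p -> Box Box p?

Axiom 4 corresponds to the accessibility relation being transitive.
Transitive: no — a R g and g R b, but not a R b.

No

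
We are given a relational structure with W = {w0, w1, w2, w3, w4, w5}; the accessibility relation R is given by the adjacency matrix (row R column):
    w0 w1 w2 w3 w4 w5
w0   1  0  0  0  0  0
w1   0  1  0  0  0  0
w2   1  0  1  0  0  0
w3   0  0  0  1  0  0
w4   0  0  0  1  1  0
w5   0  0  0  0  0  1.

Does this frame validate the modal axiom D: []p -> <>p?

Yes

Axiom D corresponds to the accessibility relation being serial.
Serial: yes — every world has a successor (e.g. w0 R w0).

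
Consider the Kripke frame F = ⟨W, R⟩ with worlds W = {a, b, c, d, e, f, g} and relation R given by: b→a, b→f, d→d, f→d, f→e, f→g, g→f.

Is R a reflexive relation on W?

Reflexive: no — a is not related to itself.

No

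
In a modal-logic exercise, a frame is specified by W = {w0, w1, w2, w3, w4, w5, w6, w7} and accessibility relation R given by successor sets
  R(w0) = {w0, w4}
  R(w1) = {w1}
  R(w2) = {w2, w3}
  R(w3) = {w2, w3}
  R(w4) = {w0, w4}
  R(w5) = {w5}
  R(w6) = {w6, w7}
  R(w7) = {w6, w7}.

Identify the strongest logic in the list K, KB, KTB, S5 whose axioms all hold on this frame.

Symmetric (axiom B): yes — every pair in R has its reverse in R.
Reflexive (axiom T): yes — every world is R-related to itself.
Euclidean (axiom 5): yes — any two successors of a common world are R-related.
So F validates K, KB, KTB, S5. The strongest is S5.

S5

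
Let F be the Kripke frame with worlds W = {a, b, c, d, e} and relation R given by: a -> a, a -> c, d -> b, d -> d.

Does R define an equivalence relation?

No

Reflexive: no — b is not related to itself.
Symmetric: no — a R c but not c R a.
Transitive: yes — every two-step R-path is closed by a direct edge.
So R is not an equivalence relation.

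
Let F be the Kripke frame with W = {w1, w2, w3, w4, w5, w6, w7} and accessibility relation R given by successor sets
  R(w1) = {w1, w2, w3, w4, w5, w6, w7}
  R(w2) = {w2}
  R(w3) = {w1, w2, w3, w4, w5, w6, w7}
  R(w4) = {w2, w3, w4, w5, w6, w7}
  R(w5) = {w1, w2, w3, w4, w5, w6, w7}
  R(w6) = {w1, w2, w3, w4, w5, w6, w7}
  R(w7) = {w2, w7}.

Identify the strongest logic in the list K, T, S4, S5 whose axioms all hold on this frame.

T

Reflexive (axiom T): yes — every world is R-related to itself.
Transitive (axiom 4): no — w4 R w3 and w3 R w1, but not w4 R w1.
Euclidean (axiom 5): no — w1 R w2 and w1 R w3, but not w2 R w3.
So F validates K, T; S4 would additionally require R to be transitive. The strongest is T.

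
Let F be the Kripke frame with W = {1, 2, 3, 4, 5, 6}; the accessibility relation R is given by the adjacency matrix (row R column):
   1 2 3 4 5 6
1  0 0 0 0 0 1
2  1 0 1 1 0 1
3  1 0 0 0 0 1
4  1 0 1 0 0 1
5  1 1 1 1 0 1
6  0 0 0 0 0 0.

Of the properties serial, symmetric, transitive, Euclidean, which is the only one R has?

Serial: no — 6 has no R-successor.
Symmetric: no — 1 R 6 but not 6 R 1.
Transitive: yes — every two-step R-path is closed by a direct edge.
Euclidean: no — 2 R 1 and 2 R 3, but not 1 R 3.
Only transitive holds.

transitive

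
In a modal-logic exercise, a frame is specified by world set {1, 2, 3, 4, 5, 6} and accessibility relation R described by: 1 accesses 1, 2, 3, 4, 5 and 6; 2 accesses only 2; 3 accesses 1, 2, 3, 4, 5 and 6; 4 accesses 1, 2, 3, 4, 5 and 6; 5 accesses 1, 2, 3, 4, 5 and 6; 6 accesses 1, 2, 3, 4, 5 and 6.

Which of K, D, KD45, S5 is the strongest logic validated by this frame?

Serial (axiom D): yes — every world has a successor (e.g. 1 R 1).
Euclidean (axiom 5): no — 1 R 2 and 1 R 3, but not 2 R 3.
Transitive (axiom 4): yes — every two-step R-path is closed by a direct edge.
Reflexive (axiom T): yes — every world is R-related to itself.
So F validates K, D; KD45 would additionally require R to be Euclidean. The strongest is D.

D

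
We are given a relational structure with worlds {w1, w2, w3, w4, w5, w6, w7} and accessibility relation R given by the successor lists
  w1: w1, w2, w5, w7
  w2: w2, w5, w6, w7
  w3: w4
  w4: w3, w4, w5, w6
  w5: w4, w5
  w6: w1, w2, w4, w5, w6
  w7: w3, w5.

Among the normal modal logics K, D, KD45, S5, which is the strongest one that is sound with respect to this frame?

Serial (axiom D): yes — every world has a successor (e.g. w1 R w1).
Euclidean (axiom 5): no — w1 R w5 and w1 R w2, but not w5 R w2.
Transitive (axiom 4): no — w1 R w2 and w2 R w6, but not w1 R w6.
Reflexive (axiom T): no — w3 is not related to itself.
So F validates K, D; KD45 would additionally require R to be Euclidean and transitive. The strongest is D.

D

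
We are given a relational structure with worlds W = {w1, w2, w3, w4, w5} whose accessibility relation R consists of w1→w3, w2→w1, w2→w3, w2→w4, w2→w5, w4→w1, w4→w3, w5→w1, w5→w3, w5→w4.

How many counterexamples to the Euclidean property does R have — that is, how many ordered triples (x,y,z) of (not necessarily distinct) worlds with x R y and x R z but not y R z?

20

Enumerating: (w1,w3,w3), (w2,w1,w1), (w2,w1,w4), (w2,w1,w5), (w2,w3,w1), (w2,w3,w3), (w2,w3,w4), (w2,w3,w5), (w2,w4,w4), (w2,w4,w5), (w2,w5,w5), (w4,w1,w1), … and 8 more.
Total: 20.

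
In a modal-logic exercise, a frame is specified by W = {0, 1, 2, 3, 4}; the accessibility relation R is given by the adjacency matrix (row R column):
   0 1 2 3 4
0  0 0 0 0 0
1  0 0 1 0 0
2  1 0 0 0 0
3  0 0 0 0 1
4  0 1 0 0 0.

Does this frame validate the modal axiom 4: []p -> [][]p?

No

By correspondence theory, 4 is valid on a frame iff R is transitive.
Transitive: no — 1 R 2 and 2 R 0, but not 1 R 0.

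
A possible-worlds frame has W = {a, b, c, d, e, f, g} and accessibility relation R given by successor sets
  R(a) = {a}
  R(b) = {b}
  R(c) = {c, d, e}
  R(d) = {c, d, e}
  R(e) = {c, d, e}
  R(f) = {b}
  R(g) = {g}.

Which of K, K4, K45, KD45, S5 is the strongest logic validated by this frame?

Transitive (axiom 4): yes — every two-step R-path is closed by a direct edge.
Euclidean (axiom 5): yes — any two successors of a common world are R-related.
Serial (axiom D): yes — every world has a successor (e.g. a R a).
Reflexive (axiom T): no — f is not related to itself.
So F validates K, K4, K45, KD45; S5 would additionally require R to be reflexive. The strongest is KD45.

KD45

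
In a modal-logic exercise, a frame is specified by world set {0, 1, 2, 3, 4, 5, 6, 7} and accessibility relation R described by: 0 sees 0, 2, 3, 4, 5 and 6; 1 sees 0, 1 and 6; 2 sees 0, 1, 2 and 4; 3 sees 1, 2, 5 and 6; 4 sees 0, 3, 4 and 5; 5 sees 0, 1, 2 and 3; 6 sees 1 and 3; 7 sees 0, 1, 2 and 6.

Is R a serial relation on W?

Yes

Serial: yes — every world has a successor (e.g. 0 R 0).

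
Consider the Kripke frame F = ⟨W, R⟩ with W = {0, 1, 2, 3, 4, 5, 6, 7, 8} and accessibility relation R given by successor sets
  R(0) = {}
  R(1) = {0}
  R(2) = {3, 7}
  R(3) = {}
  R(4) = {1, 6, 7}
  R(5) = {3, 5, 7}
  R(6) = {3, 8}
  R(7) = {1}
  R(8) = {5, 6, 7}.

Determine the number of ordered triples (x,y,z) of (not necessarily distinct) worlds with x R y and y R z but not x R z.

13

Enumerating: (2,7,1), (4,1,0), (4,6,3), (4,6,8), (5,7,1), (6,8,5), (6,8,6), (6,8,7), (7,1,0), (8,5,3), (8,6,3), (8,6,8), (8,7,1).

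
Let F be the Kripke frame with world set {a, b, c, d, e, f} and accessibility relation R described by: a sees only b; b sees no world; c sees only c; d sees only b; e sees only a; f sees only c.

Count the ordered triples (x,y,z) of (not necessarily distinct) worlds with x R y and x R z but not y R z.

Enumerating: (a,b,b), (d,b,b), (e,a,a).

3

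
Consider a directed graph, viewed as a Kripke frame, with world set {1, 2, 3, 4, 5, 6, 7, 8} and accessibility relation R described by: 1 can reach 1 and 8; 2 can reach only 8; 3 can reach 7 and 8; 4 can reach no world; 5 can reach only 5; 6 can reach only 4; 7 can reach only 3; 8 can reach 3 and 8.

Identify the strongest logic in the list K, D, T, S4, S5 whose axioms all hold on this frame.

Serial (axiom D): no — 4 has no R-successor.
Reflexive (axiom T): no — 2 is not related to itself.
Transitive (axiom 4): no — 1 R 8 and 8 R 3, but not 1 R 3.
Euclidean (axiom 5): no — 3 R 7 and 3 R 8, but not 7 R 8.
So F validates K; D would additionally require R to be serial. The strongest is K.

K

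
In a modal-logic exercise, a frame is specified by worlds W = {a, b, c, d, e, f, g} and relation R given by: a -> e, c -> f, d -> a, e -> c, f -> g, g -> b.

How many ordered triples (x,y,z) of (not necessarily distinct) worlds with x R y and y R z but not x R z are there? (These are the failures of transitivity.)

Enumerating: (a,e,c), (c,f,g), (d,a,e), (e,c,f), (f,g,b).

5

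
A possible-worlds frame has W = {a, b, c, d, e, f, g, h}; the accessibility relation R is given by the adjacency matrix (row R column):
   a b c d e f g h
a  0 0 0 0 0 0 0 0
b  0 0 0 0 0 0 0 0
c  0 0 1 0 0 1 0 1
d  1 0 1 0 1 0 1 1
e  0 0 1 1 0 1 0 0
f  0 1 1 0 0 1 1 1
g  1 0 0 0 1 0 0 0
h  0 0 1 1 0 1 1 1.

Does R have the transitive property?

No

Transitive: no — c R f and f R b, but not c R b.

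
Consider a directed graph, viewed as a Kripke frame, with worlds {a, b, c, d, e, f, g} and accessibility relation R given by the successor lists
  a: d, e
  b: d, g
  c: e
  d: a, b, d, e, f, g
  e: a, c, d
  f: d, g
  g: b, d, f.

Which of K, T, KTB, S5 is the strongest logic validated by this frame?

K

Reflexive (axiom T): no — a is not related to itself.
Symmetric (axiom B): yes — every pair in R has its reverse in R.
Euclidean (axiom 5): no — d R a and d R b, but not a R b.
So F validates K; T would additionally require R to be reflexive. The strongest is K.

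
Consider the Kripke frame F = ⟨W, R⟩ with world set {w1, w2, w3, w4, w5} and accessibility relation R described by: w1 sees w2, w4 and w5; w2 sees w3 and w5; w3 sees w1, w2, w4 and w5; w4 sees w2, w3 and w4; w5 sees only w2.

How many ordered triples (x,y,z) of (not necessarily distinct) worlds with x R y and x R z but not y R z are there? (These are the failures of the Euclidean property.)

21

Enumerating: (w1,w2,w2), (w1,w2,w4), (w1,w4,w5), (w1,w5,w4), (w1,w5,w5), (w2,w3,w3), (w2,w5,w3), (w2,w5,w5), (w3,w1,w1), (w3,w2,w1), (w3,w2,w2), (w3,w2,w4), … and 9 more.
Total: 21.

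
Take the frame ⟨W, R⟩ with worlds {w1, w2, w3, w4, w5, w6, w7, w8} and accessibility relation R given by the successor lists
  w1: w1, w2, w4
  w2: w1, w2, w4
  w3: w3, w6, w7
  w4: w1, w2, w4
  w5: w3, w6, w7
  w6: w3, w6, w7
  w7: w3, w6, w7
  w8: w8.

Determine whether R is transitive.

Transitive: yes — every two-step R-path is closed by a direct edge.

Yes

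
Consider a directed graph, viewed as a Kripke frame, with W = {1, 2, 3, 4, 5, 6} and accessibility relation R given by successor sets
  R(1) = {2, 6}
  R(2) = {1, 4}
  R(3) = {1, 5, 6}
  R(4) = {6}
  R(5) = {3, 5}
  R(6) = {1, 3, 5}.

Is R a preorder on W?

Reflexive: no — 1 is not related to itself.
Transitive: no — 1 R 2 and 2 R 4, but not 1 R 4.
So R is not a preorder.

No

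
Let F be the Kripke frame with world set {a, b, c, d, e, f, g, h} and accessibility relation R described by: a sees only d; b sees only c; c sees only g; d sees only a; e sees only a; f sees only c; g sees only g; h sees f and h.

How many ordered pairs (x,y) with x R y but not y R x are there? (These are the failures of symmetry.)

Enumerating: (b,c), (c,g), (e,a), (f,c), (h,f).

5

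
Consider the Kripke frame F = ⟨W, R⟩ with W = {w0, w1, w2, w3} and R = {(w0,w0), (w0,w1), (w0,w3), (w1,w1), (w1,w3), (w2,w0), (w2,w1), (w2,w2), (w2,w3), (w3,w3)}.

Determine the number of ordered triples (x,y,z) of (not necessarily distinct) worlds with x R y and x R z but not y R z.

Enumerating: (w0,w1,w0), (w0,w3,w0), (w0,w3,w1), (w1,w3,w1), (w2,w0,w2), (w2,w1,w0), (w2,w1,w2), (w2,w3,w0), (w2,w3,w1), (w2,w3,w2).

10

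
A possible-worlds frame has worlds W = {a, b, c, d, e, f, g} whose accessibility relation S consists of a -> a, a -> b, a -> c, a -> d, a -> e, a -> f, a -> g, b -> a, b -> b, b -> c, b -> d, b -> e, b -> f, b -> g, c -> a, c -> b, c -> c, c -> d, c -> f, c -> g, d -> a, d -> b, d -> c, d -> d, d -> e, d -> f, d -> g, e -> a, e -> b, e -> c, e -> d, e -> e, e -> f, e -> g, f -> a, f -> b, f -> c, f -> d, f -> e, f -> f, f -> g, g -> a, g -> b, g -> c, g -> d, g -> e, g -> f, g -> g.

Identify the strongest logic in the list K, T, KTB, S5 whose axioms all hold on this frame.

Reflexive (axiom T): yes — every world is S-related to itself.
Symmetric (axiom B): no — e S c but not c S e.
Euclidean (axiom 5): no — a S c and a S e, but not c S e.
So F validates K, T; KTB would additionally require S to be symmetric. The strongest is T.

T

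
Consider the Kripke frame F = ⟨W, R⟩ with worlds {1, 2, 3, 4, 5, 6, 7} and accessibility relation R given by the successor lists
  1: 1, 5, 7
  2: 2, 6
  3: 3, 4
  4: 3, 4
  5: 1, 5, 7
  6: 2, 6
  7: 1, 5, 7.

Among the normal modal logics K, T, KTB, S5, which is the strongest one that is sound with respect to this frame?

S5

Reflexive (axiom T): yes — every world is R-related to itself.
Symmetric (axiom B): yes — every pair in R has its reverse in R.
Euclidean (axiom 5): yes — any two successors of a common world are R-related.
So F validates K, T, KTB, S5. The strongest is S5.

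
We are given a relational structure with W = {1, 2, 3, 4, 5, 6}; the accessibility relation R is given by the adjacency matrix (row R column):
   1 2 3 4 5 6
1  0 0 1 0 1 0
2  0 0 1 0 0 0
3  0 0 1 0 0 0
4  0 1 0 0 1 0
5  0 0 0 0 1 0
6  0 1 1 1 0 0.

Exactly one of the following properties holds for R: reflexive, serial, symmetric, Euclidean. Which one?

Reflexive: no — 1 is not related to itself.
Serial: yes — every world has a successor (e.g. 1 R 3).
Symmetric: no — 1 R 3 but not 3 R 1.
Euclidean: no — 1 R 3 and 1 R 5, but not 3 R 5.
Only serial holds.

serial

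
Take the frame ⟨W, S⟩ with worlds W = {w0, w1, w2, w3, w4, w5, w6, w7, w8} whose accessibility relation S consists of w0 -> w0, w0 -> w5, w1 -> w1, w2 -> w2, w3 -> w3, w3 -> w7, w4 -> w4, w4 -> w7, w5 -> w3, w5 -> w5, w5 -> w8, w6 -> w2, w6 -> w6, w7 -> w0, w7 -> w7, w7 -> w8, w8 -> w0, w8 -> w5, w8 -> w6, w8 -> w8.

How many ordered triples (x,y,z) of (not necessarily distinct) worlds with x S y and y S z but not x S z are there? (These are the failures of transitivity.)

14

Enumerating: (w0,w5,w3), (w0,w5,w8), (w3,w7,w0), (w3,w7,w8), (w4,w7,w0), (w4,w7,w8), (w5,w3,w7), (w5,w8,w0), (w5,w8,w6), (w7,w0,w5), (w7,w8,w5), (w7,w8,w6), (w8,w5,w3), (w8,w6,w2).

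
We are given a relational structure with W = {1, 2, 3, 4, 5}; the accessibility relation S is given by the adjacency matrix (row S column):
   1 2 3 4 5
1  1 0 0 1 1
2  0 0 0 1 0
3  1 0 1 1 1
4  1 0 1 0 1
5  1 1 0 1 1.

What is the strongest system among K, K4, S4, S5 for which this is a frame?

K

Transitive (axiom 4): no — 1 S 4 and 4 S 3, but not 1 S 3.
Reflexive (axiom T): no — 2 is not related to itself.
Euclidean (axiom 5): no — 4 S 1 and 4 S 3, but not 1 S 3.
So F validates K; K4 would additionally require S to be transitive. The strongest is K.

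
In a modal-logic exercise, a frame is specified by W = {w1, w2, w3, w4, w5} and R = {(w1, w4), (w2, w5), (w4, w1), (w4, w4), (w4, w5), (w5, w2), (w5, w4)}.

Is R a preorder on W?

Reflexive: no — w1 is not related to itself.
Transitive: no — w1 R w4 and w4 R w5, but not w1 R w5.
So R is not a preorder.

No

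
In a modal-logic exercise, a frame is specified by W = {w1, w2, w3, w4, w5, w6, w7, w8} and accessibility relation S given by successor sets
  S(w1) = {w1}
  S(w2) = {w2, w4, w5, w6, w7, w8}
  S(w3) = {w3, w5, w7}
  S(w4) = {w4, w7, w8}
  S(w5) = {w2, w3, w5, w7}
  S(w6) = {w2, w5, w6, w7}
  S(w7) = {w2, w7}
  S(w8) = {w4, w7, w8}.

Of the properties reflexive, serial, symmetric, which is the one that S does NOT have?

symmetric

Reflexive: yes — every world is S-related to itself.
Serial: yes — every world has a successor (e.g. w1 S w1).
Symmetric: no — w2 S w4 but not w4 S w2.
Only symmetric fails.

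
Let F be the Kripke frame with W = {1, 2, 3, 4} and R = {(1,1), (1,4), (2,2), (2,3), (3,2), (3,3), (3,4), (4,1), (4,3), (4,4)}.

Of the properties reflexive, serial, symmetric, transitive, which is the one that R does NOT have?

transitive

Reflexive: yes — every world is R-related to itself.
Serial: yes — every world has a successor (e.g. 1 R 1).
Symmetric: yes — every pair in R has its reverse in R.
Transitive: no — 1 R 4 and 4 R 3, but not 1 R 3.
Only transitive fails.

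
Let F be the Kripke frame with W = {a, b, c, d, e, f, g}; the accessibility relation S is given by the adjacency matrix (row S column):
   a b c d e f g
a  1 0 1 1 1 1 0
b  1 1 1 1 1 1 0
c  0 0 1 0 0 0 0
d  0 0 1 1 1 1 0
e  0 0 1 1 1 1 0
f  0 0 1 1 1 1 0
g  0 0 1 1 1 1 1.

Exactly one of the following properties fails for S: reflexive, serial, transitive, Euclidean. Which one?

Euclidean

Reflexive: yes — every world is S-related to itself.
Serial: yes — every world has a successor (e.g. a S a).
Transitive: yes — every two-step S-path is closed by a direct edge.
Euclidean: no — a S c and a S d, but not c S d.
Only Euclidean fails.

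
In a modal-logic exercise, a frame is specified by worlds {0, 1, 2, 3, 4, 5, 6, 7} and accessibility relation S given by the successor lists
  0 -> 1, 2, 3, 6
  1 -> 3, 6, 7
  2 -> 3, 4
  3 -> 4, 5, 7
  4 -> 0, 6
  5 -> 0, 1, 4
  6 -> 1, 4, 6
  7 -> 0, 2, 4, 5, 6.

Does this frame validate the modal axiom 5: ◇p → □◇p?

By correspondence theory, 5 is valid on a frame iff S is Euclidean.
Euclidean: no — 0 S 1 and 0 S 2, but not 1 S 2.

No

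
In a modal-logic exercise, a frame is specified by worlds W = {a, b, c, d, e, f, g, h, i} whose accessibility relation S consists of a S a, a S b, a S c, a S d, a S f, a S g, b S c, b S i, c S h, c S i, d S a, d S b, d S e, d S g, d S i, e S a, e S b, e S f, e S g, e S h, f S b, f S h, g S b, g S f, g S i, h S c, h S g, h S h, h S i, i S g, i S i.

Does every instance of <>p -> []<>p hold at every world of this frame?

Axiom 5 corresponds to the accessibility relation being Euclidean.
Euclidean: no — a S b and a S d, but not b S d.

No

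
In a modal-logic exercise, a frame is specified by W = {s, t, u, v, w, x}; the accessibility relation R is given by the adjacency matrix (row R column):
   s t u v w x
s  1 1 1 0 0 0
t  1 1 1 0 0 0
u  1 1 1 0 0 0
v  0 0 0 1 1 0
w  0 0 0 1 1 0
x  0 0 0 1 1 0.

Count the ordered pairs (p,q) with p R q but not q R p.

2

Enumerating: (x,v), (x,w).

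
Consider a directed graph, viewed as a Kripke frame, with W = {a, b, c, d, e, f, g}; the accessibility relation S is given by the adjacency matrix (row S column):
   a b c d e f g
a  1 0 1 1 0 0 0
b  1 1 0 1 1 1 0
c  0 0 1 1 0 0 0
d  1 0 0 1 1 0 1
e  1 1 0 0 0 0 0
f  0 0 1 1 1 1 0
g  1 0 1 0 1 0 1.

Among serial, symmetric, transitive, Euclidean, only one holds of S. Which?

Serial: yes — every world has a successor (e.g. a S a).
Symmetric: no — a S c but not c S a.
Transitive: no — a S d and d S e, but not a S e.
Euclidean: no — a S d and a S c, but not d S c.
Only serial holds.

serial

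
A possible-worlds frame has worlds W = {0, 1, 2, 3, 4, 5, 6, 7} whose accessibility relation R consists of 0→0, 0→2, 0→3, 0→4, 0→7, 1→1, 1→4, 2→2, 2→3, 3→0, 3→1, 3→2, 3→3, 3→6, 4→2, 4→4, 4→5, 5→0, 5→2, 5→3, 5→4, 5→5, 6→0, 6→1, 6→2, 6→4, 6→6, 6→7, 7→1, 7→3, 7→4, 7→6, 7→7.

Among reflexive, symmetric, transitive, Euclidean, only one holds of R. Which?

Reflexive: yes — every world is R-related to itself.
Symmetric: no — 0 R 2 but not 2 R 0.
Transitive: no — 0 R 3 and 3 R 1, but not 0 R 1.
Euclidean: no — 0 R 2 and 0 R 4, but not 2 R 4.
Only reflexive holds.

reflexive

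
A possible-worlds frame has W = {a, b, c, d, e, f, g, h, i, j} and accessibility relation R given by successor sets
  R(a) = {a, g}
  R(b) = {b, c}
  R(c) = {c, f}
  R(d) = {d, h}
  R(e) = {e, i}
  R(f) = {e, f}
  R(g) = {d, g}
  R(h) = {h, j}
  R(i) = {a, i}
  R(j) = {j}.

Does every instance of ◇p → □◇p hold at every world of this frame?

No

By correspondence theory, 5 is valid on a frame iff R is Euclidean.
Euclidean: no — a R g and a R a, but not g R a.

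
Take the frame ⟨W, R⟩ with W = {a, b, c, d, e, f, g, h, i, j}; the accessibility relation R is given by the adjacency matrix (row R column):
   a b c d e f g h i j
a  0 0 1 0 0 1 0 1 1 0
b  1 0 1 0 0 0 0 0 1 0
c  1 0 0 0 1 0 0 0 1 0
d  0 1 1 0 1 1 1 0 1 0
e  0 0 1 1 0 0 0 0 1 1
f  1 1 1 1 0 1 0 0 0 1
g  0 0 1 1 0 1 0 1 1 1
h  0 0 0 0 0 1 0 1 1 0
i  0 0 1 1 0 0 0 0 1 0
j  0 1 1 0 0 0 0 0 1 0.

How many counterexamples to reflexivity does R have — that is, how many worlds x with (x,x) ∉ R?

Enumerating: a, b, c, d, e, g, j.

7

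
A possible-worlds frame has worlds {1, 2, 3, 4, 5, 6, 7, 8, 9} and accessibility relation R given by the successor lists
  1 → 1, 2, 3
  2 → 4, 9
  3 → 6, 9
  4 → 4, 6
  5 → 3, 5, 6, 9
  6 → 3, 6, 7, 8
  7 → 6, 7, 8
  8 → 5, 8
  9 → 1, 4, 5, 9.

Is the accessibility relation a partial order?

Reflexive: no — 2 is not related to itself.
Transitive: no — 1 R 2 and 2 R 4, but not 1 R 4.
Antisymmetric: no — 3 R 6 and 6 R 3 with 3 ≠ 6.
So R is not a partial order.

No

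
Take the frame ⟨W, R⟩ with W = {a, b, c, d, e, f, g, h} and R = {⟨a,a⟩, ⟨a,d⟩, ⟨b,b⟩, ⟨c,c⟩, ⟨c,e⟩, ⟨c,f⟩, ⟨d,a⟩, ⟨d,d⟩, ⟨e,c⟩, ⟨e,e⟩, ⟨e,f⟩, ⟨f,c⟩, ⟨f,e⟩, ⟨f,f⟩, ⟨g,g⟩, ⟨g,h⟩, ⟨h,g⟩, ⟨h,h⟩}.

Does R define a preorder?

Yes

Reflexive: yes — every world is R-related to itself.
Transitive: yes — every two-step R-path is closed by a direct edge.
So R is a preorder.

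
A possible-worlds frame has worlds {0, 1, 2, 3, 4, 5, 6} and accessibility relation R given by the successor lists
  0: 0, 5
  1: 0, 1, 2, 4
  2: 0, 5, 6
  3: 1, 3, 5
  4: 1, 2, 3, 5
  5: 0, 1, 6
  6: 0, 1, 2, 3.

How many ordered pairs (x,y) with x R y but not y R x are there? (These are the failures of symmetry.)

Enumerating: (1,0), (1,2), (2,0), (2,5), (3,1), (3,5), (4,2), (4,3), (4,5), (5,1), (5,6), (6,0), (6,1), (6,3).

14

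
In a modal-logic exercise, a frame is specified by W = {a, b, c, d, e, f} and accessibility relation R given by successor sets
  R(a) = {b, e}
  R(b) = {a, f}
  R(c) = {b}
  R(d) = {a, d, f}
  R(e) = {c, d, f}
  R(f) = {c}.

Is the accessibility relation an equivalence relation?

Reflexive: no — a is not related to itself.
Symmetric: no — a R e but not e R a.
Transitive: no — a R b and b R f, but not a R f.
So R is not an equivalence relation.

No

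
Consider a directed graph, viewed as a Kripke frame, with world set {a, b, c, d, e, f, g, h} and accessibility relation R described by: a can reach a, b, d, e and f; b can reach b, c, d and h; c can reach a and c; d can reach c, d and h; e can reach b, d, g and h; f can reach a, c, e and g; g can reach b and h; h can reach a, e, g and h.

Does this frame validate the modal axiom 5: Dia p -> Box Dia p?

No

The schema 5 characterises exactly the Euclidean frames.
Euclidean: no — a R b and a R e, but not b R e.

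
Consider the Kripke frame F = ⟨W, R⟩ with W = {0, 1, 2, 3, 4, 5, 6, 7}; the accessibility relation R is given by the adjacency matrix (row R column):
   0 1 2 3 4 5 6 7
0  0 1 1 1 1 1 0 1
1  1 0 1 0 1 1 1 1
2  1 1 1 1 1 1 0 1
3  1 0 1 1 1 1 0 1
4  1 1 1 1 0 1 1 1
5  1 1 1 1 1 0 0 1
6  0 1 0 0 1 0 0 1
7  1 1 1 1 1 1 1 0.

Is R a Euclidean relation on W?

No

Euclidean: no — 0 R 1 and 0 R 3, but not 1 R 3.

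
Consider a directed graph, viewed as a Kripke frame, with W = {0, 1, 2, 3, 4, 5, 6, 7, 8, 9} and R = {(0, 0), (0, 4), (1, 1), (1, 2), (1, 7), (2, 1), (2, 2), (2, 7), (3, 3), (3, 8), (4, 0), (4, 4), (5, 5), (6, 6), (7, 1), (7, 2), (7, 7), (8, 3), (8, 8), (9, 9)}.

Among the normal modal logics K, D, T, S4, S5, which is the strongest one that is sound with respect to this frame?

Serial (axiom D): yes — every world has a successor (e.g. 0 R 0).
Reflexive (axiom T): yes — every world is R-related to itself.
Transitive (axiom 4): yes — every two-step R-path is closed by a direct edge.
Euclidean (axiom 5): yes — any two successors of a common world are R-related.
So F validates K, D, T, S4, S5. The strongest is S5.

S5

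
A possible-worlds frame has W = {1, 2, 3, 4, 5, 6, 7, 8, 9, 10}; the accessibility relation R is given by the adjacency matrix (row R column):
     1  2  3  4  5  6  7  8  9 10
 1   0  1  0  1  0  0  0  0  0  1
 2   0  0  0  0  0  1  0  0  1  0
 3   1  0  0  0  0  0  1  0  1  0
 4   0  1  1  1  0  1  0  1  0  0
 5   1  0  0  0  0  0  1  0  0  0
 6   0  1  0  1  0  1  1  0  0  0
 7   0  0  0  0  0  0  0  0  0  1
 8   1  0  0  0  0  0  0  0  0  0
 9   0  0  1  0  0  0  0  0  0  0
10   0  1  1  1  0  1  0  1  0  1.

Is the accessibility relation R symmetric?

No

Symmetric: no — 1 R 10 but not 10 R 1.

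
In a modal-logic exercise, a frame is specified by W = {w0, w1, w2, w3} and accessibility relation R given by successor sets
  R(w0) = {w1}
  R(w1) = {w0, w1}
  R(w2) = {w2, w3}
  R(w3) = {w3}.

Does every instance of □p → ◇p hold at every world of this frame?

Axiom D corresponds to the accessibility relation being serial.
Serial: yes — every world has a successor (e.g. w0 R w1).

Yes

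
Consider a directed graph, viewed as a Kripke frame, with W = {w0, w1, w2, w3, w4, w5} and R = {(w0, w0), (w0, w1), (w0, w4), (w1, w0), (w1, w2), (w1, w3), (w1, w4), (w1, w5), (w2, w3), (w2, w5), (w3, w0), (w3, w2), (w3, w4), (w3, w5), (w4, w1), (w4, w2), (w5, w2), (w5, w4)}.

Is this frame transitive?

No

Transitive: no — w0 R w1 and w1 R w2, but not w0 R w2.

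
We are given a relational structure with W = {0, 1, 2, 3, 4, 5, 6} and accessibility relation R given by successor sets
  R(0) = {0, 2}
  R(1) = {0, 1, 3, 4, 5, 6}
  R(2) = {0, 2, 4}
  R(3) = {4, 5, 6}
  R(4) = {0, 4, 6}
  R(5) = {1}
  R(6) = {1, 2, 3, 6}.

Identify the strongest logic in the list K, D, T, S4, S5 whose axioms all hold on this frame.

D

Serial (axiom D): yes — every world has a successor (e.g. 0 R 0).
Reflexive (axiom T): no — 3 is not related to itself.
Transitive (axiom 4): no — 0 R 2 and 2 R 4, but not 0 R 4.
Euclidean (axiom 5): no — 1 R 0 and 1 R 3, but not 0 R 3.
So F validates K, D; T would additionally require R to be reflexive. The strongest is D.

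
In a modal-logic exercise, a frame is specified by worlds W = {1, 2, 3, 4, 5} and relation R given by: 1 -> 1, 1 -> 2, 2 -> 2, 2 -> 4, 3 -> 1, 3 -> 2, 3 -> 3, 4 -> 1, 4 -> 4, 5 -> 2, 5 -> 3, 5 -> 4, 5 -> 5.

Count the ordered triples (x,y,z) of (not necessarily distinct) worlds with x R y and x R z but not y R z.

Enumerating: (1,2,1), (2,4,2), (3,1,3), (3,2,1), (3,2,3), (4,1,4), (5,2,3), (5,2,5), (5,3,4), (5,3,5), (5,4,2), (5,4,3), (5,4,5).

13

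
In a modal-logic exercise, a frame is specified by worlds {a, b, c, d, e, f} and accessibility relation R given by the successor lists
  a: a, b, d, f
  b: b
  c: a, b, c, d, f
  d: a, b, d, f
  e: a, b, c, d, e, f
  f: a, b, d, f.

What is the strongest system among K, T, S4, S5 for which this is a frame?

S4

Reflexive (axiom T): yes — every world is R-related to itself.
Transitive (axiom 4): yes — every two-step R-path is closed by a direct edge.
Euclidean (axiom 5): no — a R b and a R d, but not b R d.
So F validates K, T, S4; S5 would additionally require R to be Euclidean. The strongest is S4.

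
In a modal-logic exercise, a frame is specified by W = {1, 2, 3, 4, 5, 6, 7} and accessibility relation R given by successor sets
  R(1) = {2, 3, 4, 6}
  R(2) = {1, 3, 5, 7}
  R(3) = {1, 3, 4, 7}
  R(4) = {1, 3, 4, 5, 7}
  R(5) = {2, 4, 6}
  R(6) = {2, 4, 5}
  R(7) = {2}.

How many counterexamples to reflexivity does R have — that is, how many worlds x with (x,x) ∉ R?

5

Enumerating: 1, 2, 5, 6, 7.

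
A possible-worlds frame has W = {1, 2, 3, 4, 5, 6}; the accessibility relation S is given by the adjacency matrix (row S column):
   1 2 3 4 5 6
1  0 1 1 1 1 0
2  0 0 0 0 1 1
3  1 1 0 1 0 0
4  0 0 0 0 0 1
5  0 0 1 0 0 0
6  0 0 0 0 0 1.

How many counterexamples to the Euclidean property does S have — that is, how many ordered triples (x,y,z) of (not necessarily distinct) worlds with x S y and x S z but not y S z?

23

Enumerating: (1,2,2), (1,2,3), (1,2,4), (1,3,3), (1,3,5), (1,4,2), (1,4,3), (1,4,4), (1,4,5), (1,5,2), (1,5,4), (1,5,5), … and 11 more.
Total: 23.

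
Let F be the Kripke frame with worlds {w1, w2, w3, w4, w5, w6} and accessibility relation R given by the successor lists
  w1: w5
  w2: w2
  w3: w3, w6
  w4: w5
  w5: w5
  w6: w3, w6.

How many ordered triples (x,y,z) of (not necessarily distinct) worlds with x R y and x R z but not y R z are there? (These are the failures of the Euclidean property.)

R is Euclidean; there are no such tuples.

0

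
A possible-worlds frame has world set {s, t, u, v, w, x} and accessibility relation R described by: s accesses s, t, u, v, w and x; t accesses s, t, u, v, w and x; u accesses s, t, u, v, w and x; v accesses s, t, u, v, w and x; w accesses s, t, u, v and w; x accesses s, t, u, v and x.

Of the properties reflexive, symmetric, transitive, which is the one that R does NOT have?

Reflexive: yes — every world is R-related to itself.
Symmetric: yes — every pair in R has its reverse in R.
Transitive: no — w R s and s R x, but not w R x.
Only transitive fails.

transitive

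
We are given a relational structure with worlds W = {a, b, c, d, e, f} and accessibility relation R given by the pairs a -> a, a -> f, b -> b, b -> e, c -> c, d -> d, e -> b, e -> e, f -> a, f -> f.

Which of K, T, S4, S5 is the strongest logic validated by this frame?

S5

Reflexive (axiom T): yes — every world is R-related to itself.
Transitive (axiom 4): yes — every two-step R-path is closed by a direct edge.
Euclidean (axiom 5): yes — any two successors of a common world are R-related.
So F validates K, T, S4, S5. The strongest is S5.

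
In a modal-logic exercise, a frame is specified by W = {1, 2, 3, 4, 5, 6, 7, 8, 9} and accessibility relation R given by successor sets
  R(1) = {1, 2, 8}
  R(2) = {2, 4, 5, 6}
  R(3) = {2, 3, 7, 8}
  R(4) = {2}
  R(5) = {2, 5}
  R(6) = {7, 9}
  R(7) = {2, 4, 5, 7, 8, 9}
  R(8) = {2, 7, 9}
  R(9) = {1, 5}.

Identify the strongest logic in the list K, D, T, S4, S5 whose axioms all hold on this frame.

D

Serial (axiom D): yes — every world has a successor (e.g. 1 R 1).
Reflexive (axiom T): no — 4 is not related to itself.
Transitive (axiom 4): no — 1 R 2 and 2 R 4, but not 1 R 4.
Euclidean (axiom 5): no — 1 R 2 and 1 R 8, but not 2 R 8.
So F validates K, D; T would additionally require R to be reflexive. The strongest is D.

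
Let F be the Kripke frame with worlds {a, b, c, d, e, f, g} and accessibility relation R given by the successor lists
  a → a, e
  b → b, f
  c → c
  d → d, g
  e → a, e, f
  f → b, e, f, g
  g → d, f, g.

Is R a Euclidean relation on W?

Euclidean: no — e R a and e R f, but not a R f.

No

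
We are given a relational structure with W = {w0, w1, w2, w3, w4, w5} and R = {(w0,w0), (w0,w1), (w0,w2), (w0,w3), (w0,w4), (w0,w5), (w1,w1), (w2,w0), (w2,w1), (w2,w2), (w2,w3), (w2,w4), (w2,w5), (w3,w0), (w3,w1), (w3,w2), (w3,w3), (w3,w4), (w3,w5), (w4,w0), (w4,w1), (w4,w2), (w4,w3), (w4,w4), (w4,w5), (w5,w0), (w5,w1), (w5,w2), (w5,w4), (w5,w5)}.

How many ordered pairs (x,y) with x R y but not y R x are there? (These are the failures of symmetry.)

6

Enumerating: (w0,w1), (w2,w1), (w3,w1), (w3,w5), (w4,w1), (w5,w1).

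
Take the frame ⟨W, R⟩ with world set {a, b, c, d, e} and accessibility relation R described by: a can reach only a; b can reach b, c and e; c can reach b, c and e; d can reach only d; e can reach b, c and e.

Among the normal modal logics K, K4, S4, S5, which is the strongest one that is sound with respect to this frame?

S5

Transitive (axiom 4): yes — every two-step R-path is closed by a direct edge.
Reflexive (axiom T): yes — every world is R-related to itself.
Euclidean (axiom 5): yes — any two successors of a common world are R-related.
So F validates K, K4, S4, S5. The strongest is S5.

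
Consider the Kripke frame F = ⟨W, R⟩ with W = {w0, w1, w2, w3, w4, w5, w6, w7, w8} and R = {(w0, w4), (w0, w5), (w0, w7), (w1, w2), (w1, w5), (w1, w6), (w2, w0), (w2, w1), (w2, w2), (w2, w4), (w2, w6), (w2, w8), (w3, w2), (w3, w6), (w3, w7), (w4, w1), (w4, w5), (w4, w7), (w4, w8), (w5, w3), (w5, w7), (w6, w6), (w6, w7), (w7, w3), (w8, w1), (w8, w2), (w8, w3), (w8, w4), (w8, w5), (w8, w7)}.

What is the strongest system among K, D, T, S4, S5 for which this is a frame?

Serial (axiom D): yes — every world has a successor (e.g. w0 R w4).
Reflexive (axiom T): no — w0 is not related to itself.
Transitive (axiom 4): no — w0 R w4 and w4 R w1, but not w0 R w1.
Euclidean (axiom 5): no — w0 R w5 and w0 R w4, but not w5 R w4.
So F validates K, D; T would additionally require R to be reflexive. The strongest is D.

D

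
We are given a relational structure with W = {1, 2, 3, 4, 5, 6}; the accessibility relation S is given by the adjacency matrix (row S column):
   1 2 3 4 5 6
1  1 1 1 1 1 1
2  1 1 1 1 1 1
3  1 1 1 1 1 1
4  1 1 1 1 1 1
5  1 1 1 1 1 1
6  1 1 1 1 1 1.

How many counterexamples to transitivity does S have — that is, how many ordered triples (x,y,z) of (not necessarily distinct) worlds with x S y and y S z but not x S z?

S is transitive; there are no such tuples.

0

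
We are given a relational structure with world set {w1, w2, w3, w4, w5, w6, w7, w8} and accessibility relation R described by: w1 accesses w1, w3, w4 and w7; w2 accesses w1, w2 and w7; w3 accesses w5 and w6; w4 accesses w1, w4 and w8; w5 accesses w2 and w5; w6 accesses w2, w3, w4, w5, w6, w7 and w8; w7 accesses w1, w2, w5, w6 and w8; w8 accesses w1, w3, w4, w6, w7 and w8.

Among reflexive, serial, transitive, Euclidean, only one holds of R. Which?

Reflexive: no — w3 is not related to itself.
Serial: yes — every world has a successor (e.g. w1 R w1).
Transitive: no — w1 R w3 and w3 R w5, but not w1 R w5.
Euclidean: no — w1 R w3 and w1 R w4, but not w3 R w4.
Only serial holds.

serial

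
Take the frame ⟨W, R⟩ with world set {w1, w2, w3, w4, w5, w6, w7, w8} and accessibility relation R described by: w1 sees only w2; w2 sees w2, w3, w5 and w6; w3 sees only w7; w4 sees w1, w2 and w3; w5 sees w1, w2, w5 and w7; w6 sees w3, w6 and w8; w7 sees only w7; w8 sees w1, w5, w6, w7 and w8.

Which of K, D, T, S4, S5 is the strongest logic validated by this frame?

Serial (axiom D): yes — every world has a successor (e.g. w1 R w2).
Reflexive (axiom T): no — w1 is not related to itself.
Transitive (axiom 4): no — w1 R w2 and w2 R w3, but not w1 R w3.
Euclidean (axiom 5): no — w2 R w3 and w2 R w5, but not w3 R w5.
So F validates K, D; T would additionally require R to be reflexive. The strongest is D.

D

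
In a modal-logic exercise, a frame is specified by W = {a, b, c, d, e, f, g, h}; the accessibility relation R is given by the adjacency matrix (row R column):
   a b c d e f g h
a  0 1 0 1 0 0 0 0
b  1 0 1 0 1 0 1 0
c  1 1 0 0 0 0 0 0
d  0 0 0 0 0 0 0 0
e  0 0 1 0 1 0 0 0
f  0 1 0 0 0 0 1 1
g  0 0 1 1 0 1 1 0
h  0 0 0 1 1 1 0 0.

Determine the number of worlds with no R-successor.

Enumerating: d.

1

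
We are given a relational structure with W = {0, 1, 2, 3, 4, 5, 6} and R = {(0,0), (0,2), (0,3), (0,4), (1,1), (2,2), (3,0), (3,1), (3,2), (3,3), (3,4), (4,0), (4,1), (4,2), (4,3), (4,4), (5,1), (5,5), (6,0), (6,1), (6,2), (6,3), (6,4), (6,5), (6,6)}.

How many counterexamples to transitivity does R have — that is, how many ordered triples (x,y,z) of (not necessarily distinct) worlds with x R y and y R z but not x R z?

Enumerating: (0,3,1), (0,4,1).

2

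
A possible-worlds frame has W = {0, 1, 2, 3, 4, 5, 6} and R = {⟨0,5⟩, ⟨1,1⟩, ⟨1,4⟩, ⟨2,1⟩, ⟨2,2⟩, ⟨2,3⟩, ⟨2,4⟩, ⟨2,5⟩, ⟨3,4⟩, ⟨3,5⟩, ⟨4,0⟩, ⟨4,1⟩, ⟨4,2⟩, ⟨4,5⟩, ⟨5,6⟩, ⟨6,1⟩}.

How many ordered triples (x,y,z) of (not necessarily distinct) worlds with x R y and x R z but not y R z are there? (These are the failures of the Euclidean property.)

30

Enumerating: (0,5,5), (1,4,4), (2,1,2), (2,1,3), (2,1,5), (2,3,1), (2,3,2), (2,3,3), (2,4,3), (2,4,4), (2,5,1), (2,5,2), … and 18 more.
Total: 30.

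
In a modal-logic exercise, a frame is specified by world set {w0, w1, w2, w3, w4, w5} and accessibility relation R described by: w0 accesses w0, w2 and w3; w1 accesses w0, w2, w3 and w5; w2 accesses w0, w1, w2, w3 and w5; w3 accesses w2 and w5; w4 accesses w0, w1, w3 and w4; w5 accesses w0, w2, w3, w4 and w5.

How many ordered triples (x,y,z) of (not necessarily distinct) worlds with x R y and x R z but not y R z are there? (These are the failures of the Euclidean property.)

28

Enumerating: (w0,w3,w0), (w0,w3,w3), (w1,w0,w5), (w1,w3,w0), (w1,w3,w3), (w2,w0,w1), (w2,w0,w5), (w2,w1,w1), (w2,w3,w0), (w2,w3,w1), (w2,w3,w3), (w2,w5,w1), … and 16 more.
Total: 28.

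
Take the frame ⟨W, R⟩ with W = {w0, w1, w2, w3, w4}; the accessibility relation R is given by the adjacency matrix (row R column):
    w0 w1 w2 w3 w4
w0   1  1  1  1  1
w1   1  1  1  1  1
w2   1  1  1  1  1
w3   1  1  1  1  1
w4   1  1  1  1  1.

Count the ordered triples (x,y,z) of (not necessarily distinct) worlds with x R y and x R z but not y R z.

R is Euclidean; there are no such tuples.

0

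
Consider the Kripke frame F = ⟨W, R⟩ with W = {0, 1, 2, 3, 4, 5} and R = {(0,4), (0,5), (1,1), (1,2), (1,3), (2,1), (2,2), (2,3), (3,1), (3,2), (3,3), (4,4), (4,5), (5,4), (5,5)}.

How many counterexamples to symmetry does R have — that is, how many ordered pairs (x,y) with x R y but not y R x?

Enumerating: (0,4), (0,5).

2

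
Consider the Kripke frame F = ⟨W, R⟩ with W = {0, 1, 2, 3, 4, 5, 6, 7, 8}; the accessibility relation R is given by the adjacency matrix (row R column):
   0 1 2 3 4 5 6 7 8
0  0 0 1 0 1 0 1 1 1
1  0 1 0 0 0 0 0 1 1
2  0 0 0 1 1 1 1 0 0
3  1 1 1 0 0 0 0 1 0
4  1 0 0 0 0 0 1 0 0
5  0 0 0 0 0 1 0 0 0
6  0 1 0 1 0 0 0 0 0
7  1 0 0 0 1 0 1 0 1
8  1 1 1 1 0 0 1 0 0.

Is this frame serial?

Serial: yes — every world has a successor (e.g. 0 R 2).

Yes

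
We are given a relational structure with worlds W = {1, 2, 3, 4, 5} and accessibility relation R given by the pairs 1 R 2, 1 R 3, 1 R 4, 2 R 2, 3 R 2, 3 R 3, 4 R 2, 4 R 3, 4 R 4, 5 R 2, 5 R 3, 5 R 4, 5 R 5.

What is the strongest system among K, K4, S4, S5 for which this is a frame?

Transitive (axiom 4): yes — every two-step R-path is closed by a direct edge.
Reflexive (axiom T): no — 1 is not related to itself.
Euclidean (axiom 5): no — 1 R 2 and 1 R 3, but not 2 R 3.
So F validates K, K4; S4 would additionally require R to be reflexive. The strongest is K4.

K4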